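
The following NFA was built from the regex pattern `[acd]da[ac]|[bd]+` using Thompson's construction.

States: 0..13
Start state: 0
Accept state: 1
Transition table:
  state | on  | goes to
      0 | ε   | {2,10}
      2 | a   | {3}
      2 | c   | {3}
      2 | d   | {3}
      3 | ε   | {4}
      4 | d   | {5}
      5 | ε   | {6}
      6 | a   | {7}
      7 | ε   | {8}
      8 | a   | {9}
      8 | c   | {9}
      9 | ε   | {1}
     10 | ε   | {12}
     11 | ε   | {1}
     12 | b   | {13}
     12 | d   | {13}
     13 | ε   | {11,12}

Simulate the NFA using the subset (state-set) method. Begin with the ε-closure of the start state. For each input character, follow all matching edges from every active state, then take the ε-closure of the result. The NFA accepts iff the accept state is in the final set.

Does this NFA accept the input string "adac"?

Answer: ACCEPT

Trace:
start: ε-closure({0}) = {0,2,10,12}
'a' @ 1: {3,4}
'd' @ 2: {5,6}
'a' @ 3: {7,8}
'c' @ 4: {1,9}  ✓accept
after full input: {1,9}  (accept=1 in)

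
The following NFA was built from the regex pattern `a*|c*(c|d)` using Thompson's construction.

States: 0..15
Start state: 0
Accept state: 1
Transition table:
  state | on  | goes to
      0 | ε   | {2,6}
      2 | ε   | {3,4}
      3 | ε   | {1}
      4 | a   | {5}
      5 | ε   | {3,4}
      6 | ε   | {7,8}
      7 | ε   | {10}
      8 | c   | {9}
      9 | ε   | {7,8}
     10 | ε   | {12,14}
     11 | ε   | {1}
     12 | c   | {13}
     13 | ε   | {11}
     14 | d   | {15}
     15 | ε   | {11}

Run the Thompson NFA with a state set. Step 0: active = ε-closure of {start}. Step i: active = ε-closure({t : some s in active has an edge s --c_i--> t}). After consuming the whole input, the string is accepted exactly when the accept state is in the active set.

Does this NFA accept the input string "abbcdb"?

Answer: REJECT

Derivation:
S₀ = ε-closure({0}) = {0,1,2,3,4,6,7,8,10,12,14}
'a' @ 1: {1,3,4,5}  [accepting]
'b' @ 2: {}  — dead — no transitions
rest 'bcdb' ignored (set empty)
after full input: {}  (accept=1 not in)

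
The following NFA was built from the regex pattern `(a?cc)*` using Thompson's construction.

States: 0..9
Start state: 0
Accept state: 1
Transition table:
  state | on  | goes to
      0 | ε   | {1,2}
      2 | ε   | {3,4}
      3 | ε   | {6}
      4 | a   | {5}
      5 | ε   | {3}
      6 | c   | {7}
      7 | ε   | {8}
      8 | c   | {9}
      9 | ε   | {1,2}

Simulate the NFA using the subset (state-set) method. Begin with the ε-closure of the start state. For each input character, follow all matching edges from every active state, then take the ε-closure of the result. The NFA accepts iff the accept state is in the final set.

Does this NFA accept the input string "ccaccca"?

Answer: REJECT

Steps:
start: ε-closure({0}) = {0,1,2,3,4,6}
'c' @ 1: {7,8}
'c' @ 2: {1,2,3,4,6,9}  [accepting]
'a' @ 3: {3,5,6}
'c' @ 4: {7,8}
'c' @ 5: {1,2,3,4,6,9}  [accepting]
'c' @ 6: {7,8}
'a' @ 7: {}  — no active states
end set {} — state 1 not in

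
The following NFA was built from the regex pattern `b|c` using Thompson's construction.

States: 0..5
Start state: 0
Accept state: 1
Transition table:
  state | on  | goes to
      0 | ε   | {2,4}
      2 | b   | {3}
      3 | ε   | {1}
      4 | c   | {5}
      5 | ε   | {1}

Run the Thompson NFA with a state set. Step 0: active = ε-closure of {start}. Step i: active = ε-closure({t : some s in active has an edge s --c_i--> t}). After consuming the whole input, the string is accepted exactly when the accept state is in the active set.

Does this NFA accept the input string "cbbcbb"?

Answer: REJECT

Derivation:
start: ε-closure({0}) = {0,2,4}
'c' @ 1: {1,5}  ✓accept
'b' @ 2: {}  — dead — no transitions
rest 'bcbb' ignored (set empty)
end set {} — state 1 not in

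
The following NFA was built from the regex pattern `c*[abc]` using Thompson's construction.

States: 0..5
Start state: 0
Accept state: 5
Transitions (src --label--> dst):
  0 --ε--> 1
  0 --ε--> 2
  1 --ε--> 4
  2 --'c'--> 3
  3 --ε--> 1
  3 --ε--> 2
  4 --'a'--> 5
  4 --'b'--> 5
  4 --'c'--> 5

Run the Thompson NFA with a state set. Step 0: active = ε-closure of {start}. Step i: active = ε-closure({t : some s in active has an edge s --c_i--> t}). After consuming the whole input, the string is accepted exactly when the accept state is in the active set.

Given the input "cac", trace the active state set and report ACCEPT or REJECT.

start: ε-closure({0}) = {0,1,2,4}
'c' @ 1: {1,2,3,4,5}  ✓accept
'a' @ 2: {5}  ✓accept
'c' @ 3: {}  — dead — no transitions
after full input: {}  (accept=5 not in)

Answer: REJECT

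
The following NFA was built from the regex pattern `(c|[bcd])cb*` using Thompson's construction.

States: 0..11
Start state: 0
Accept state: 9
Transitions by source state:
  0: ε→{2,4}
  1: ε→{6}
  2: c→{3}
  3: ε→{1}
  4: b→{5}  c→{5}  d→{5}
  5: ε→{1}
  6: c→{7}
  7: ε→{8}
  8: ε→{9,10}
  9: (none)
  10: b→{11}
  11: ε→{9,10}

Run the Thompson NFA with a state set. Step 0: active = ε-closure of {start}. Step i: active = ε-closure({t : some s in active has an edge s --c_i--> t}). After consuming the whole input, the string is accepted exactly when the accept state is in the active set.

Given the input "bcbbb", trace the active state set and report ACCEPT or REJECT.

S₀ = ε-closure({0}) = {0,2,4}
'b' @ 1: {1,5,6}
'c' @ 2: {7,8,9,10}  [accepting]
'b' @ 3: {9,10,11}  [accepting]
'b' @ 4: {9,10,11}  [accepting]
'b' @ 5: {9,10,11}  [accepting]
end set {9,10,11} — state 9 in

Answer: ACCEPT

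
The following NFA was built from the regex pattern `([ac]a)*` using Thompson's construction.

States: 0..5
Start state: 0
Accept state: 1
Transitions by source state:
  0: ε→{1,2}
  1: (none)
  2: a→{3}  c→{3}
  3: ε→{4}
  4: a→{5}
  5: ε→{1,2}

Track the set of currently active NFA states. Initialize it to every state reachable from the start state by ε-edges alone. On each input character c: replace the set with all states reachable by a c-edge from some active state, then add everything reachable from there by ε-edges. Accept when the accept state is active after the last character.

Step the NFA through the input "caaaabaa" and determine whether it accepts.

Answer: REJECT

Steps:
start: ε-closure({0}) = {0,1,2}
'c' @ 1: {3,4}
'a' @ 2: {1,2,5}  (accept∈set)
'a' @ 3: {3,4}
'a' @ 4: {1,2,5}  (accept∈set)
'a' @ 5: {3,4}
'b' @ 6: {}  — dead — no transitions
rest 'aa' ignored (set empty)
end set {} — state 1 not in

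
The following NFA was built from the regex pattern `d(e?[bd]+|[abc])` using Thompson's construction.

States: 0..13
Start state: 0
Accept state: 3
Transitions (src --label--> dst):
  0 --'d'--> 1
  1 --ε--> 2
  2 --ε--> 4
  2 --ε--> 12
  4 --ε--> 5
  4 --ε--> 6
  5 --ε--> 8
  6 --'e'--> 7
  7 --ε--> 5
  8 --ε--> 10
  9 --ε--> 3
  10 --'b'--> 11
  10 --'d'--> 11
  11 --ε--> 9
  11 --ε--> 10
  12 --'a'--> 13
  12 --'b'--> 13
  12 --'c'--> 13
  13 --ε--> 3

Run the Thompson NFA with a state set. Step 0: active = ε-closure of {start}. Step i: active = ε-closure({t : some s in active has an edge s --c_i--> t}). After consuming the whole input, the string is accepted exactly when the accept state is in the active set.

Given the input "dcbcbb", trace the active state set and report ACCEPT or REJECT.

S₀ = ε-closure({0}) = {0}
'd' @ 1: {1,2,4,5,6,8,10,12}
'c' @ 2: {3,13}  ✓accept
'b' @ 3: {}  — state set empty
rest 'cbb' ignored (set empty)
after full input: {}  (accept=3 not in)

Answer: REJECT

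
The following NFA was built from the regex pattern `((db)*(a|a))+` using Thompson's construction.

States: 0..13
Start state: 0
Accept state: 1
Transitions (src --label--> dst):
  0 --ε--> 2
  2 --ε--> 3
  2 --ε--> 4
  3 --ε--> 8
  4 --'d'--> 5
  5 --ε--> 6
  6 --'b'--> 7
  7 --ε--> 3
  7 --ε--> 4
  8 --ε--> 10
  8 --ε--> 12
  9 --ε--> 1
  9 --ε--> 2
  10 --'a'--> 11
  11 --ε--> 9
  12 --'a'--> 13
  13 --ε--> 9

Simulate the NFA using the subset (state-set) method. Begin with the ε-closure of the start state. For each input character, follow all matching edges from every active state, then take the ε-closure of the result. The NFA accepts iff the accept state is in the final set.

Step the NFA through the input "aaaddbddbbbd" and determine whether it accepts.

initial (ε-close {0}): {0,2,3,4,8,10,12}
'a' @ 1: {1,2,3,4,8,9,10,11,12,13}  (accept∈set)
'a' @ 2: {1,2,3,4,8,9,10,11,12,13}  (accept∈set)
'a' @ 3: {1,2,3,4,8,9,10,11,12,13}  (accept∈set)
'd' @ 4: {5,6}
'd' @ 5: {}  — no active states
rest 'bddbbbd' ignored (set empty)
end set {} — state 1 not in

Answer: REJECT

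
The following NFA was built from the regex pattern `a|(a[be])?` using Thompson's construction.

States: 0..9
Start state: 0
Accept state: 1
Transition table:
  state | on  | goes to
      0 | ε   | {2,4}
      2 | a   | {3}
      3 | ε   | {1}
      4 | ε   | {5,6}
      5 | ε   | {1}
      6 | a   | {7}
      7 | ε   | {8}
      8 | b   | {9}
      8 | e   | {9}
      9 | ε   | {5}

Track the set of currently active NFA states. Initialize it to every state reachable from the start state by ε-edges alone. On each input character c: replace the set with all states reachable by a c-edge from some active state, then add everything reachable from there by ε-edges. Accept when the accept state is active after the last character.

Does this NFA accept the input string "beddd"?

Answer: REJECT

Derivation:
S₀ = ε-closure({0}) = {0,1,2,4,5,6}
'b' @ 1: {}  — dead — no transitions
rest 'eddd' ignored (set empty)
final: {}; accept 1 not in set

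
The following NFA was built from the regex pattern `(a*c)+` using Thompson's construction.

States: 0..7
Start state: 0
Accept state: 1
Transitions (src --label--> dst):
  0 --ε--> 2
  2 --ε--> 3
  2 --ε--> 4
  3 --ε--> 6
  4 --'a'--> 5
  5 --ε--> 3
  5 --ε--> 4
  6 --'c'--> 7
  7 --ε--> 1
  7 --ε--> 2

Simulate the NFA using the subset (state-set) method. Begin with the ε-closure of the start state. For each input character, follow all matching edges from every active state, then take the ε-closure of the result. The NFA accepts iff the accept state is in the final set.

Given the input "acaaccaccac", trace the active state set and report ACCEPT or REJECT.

Answer: ACCEPT

Trace:
start: ε-closure({0}) = {0,2,3,4,6}
'a' @ 1: {3,4,5,6}
'c' @ 2: {1,2,3,4,6,7}  ✓accept
'a' @ 3: {3,4,5,6}
'a' @ 4: {3,4,5,6}
'c' @ 5: {1,2,3,4,6,7}  ✓accept
'c' @ 6: {1,2,3,4,6,7}  ✓accept
'a' @ 7: {3,4,5,6}
'c' @ 8: {1,2,3,4,6,7}  ✓accept
'c' @ 9: {1,2,3,4,6,7}  ✓accept
'a' @ 10: {3,4,5,6}
'c' @ 11: {1,2,3,4,6,7}  ✓accept
after full input: {1,2,3,4,6,7}  (accept=1 in)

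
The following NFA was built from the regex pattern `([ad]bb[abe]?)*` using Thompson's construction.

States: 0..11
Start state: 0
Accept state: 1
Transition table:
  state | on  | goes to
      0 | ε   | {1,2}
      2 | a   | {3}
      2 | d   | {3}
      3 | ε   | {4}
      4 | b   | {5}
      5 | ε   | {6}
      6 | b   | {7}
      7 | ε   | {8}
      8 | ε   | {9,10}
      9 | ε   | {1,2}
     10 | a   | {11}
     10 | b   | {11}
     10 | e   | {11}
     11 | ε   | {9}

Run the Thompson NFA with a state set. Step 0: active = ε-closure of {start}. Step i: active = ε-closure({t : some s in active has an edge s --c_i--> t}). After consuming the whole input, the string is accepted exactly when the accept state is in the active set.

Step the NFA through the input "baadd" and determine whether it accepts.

Answer: REJECT

Steps:
S₀ = ε-closure({0}) = {0,1,2}
'b' @ 1: {}  — state set empty
rest 'aadd' ignored (set empty)
end set {} — state 1 not in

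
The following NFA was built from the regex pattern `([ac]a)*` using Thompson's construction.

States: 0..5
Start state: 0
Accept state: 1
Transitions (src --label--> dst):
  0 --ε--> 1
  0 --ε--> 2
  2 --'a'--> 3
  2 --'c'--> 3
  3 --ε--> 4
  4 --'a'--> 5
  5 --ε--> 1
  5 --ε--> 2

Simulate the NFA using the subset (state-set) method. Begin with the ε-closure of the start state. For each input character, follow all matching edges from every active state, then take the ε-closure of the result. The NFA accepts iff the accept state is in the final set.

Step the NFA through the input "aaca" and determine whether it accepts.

start: ε-closure({0}) = {0,1,2}
'a' @ 1: {3,4}
'a' @ 2: {1,2,5}  [accepting]
'c' @ 3: {3,4}
'a' @ 4: {1,2,5}  [accepting]
after full input: {1,2,5}  (accept=1 in)

Answer: ACCEPT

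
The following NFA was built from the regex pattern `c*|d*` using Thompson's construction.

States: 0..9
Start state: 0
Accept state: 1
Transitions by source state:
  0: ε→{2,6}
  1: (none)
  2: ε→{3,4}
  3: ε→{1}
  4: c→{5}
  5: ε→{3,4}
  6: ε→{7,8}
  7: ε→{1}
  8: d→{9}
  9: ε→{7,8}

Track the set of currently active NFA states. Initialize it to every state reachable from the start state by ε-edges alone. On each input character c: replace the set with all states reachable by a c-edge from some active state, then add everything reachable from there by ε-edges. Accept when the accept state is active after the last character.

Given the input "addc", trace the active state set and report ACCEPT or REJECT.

Answer: REJECT

Steps:
S₀ = ε-closure({0}) = {0,1,2,3,4,6,7,8}
'a' @ 1: {}  — state set empty
rest 'ddc' ignored (set empty)
after full input: {}  (accept=1 not in)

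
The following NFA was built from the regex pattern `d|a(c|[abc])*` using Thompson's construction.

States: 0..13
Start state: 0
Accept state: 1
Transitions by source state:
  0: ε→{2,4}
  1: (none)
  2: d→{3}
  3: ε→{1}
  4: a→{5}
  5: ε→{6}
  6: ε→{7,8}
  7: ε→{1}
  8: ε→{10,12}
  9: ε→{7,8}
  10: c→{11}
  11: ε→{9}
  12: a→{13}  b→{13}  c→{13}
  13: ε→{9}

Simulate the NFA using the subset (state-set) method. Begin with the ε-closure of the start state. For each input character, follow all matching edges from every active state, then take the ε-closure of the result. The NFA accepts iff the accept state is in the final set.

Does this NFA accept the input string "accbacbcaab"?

Answer: ACCEPT

Steps:
S₀ = ε-closure({0}) = {0,2,4}
'a' @ 1: {1,5,6,7,8,10,12}  (accept∈set)
'c' @ 2: {1,7,8,9,10,11,12,13}  (accept∈set)
'c' @ 3: {1,7,8,9,10,11,12,13}  (accept∈set)
'b' @ 4: {1,7,8,9,10,12,13}  (accept∈set)
'a' @ 5: {1,7,8,9,10,12,13}  (accept∈set)
'c' @ 6: {1,7,8,9,10,11,12,13}  (accept∈set)
'b' @ 7: {1,7,8,9,10,12,13}  (accept∈set)
'c' @ 8: {1,7,8,9,10,11,12,13}  (accept∈set)
'a' @ 9: {1,7,8,9,10,12,13}  (accept∈set)
'a' @ 10: {1,7,8,9,10,12,13}  (accept∈set)
'b' @ 11: {1,7,8,9,10,12,13}  (accept∈set)
final: {1,7,8,9,10,12,13}; accept 1 in set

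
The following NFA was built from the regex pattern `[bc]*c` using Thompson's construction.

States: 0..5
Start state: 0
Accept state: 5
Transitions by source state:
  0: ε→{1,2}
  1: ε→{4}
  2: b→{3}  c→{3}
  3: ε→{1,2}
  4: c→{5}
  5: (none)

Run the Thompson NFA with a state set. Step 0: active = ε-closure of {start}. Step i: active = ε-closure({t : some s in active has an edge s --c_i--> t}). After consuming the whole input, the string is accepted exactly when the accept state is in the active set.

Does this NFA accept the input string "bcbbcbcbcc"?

Answer: ACCEPT

Steps:
start: ε-closure({0}) = {0,1,2,4}
'b' @ 1: {1,2,3,4}
'c' @ 2: {1,2,3,4,5}  (accept∈set)
'b' @ 3: {1,2,3,4}
'b' @ 4: {1,2,3,4}
'c' @ 5: {1,2,3,4,5}  (accept∈set)
'b' @ 6: {1,2,3,4}
'c' @ 7: {1,2,3,4,5}  (accept∈set)
'b' @ 8: {1,2,3,4}
'c' @ 9: {1,2,3,4,5}  (accept∈set)
'c' @ 10: {1,2,3,4,5}  (accept∈set)
final: {1,2,3,4,5}; accept 5 in set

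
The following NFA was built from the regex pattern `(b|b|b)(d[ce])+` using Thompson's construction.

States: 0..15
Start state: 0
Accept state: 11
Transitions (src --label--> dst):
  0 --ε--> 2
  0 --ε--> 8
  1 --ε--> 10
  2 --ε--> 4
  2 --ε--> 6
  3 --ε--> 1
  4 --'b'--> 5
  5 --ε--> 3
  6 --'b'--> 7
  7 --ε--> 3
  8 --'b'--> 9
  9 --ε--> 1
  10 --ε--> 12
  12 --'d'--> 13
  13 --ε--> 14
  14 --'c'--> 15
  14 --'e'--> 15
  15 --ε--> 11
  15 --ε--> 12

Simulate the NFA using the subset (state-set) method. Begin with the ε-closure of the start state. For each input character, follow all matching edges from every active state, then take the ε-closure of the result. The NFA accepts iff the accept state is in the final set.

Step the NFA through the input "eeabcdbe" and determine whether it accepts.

Answer: REJECT

Steps:
start: ε-closure({0}) = {0,2,4,6,8}
'e' @ 1: {}  — dead — no transitions
rest 'eabcdbe' ignored (set empty)
end set {} — state 11 not in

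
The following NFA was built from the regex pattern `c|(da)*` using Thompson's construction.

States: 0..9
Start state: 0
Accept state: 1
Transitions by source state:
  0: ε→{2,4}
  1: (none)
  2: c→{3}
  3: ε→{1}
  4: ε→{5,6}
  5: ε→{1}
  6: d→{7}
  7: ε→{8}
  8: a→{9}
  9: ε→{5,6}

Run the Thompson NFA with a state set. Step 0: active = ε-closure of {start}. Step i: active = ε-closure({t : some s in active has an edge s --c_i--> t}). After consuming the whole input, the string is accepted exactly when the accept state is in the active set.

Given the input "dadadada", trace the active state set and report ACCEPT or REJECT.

S₀ = ε-closure({0}) = {0,1,2,4,5,6}
'd' @ 1: {7,8}
'a' @ 2: {1,5,6,9}  (accept∈set)
'd' @ 3: {7,8}
'a' @ 4: {1,5,6,9}  (accept∈set)
'd' @ 5: {7,8}
'a' @ 6: {1,5,6,9}  (accept∈set)
'd' @ 7: {7,8}
'a' @ 8: {1,5,6,9}  (accept∈set)
after full input: {1,5,6,9}  (accept=1 in)

Answer: ACCEPT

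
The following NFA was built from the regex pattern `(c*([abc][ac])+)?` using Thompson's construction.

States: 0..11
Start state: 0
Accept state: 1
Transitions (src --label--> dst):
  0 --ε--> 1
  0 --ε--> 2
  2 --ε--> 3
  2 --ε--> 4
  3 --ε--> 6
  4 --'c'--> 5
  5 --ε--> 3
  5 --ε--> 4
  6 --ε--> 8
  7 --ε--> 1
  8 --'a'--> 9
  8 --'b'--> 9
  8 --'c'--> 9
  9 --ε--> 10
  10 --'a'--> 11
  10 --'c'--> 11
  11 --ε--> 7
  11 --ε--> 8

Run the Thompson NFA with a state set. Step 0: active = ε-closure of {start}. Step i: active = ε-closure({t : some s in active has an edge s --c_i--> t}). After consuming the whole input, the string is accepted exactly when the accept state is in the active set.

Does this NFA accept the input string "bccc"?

Answer: ACCEPT

Steps:
initial (ε-close {0}): {0,1,2,3,4,6,8}
'b' @ 1: {9,10}
'c' @ 2: {1,7,8,11}  ✓accept
'c' @ 3: {9,10}
'c' @ 4: {1,7,8,11}  ✓accept
after full input: {1,7,8,11}  (accept=1 in)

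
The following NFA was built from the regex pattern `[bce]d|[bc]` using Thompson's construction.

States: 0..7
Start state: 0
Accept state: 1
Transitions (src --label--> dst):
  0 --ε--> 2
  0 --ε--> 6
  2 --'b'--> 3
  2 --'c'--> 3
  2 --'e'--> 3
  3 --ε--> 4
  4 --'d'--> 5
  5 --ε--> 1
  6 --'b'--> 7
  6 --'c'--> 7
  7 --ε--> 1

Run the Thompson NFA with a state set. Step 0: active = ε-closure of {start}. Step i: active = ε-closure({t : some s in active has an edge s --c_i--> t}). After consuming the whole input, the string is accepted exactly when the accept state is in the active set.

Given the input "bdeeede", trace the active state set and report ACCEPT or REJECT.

Answer: REJECT

Derivation:
start: ε-closure({0}) = {0,2,6}
'b' @ 1: {1,3,4,7}  [accepting]
'd' @ 2: {1,5}  [accepting]
'e' @ 3: {}  — no active states
rest 'eede' ignored (set empty)
after full input: {}  (accept=1 not in)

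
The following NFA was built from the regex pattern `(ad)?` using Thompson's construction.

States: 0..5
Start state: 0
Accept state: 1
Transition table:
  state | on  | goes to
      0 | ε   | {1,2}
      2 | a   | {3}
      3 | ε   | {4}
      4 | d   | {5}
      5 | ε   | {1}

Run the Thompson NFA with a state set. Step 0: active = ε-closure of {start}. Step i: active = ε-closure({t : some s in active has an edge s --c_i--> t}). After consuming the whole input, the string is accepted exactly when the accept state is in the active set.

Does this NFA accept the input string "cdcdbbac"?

start: ε-closure({0}) = {0,1,2}
'c' @ 1: {}  — dead — no transitions
rest 'dcdbbac' ignored (set empty)
end set {} — state 1 not in

Answer: REJECT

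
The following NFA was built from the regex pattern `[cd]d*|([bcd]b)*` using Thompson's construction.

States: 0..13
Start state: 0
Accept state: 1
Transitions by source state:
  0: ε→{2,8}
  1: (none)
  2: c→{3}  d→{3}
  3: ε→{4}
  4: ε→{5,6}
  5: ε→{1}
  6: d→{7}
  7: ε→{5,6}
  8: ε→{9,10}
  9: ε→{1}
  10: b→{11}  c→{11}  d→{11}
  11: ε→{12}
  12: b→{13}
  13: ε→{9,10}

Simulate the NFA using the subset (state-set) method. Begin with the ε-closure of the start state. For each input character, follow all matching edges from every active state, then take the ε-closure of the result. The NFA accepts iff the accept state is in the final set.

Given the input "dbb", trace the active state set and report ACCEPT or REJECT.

S₀ = ε-closure({0}) = {0,1,2,8,9,10}
'd' @ 1: {1,3,4,5,6,11,12}  ✓accept
'b' @ 2: {1,9,10,13}  ✓accept
'b' @ 3: {11,12}
end set {11,12} — state 1 not in

Answer: REJECT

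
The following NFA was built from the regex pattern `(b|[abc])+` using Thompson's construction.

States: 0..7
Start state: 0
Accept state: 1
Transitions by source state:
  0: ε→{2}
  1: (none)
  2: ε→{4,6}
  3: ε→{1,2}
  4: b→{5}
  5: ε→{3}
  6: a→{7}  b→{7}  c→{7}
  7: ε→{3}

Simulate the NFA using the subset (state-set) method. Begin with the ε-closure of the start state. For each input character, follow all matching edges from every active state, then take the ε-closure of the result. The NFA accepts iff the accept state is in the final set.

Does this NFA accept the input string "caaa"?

initial (ε-close {0}): {0,2,4,6}
'c' @ 1: {1,2,3,4,6,7}  ✓accept
'a' @ 2: {1,2,3,4,6,7}  ✓accept
'a' @ 3: {1,2,3,4,6,7}  ✓accept
'a' @ 4: {1,2,3,4,6,7}  ✓accept
after full input: {1,2,3,4,6,7}  (accept=1 in)

Answer: ACCEPT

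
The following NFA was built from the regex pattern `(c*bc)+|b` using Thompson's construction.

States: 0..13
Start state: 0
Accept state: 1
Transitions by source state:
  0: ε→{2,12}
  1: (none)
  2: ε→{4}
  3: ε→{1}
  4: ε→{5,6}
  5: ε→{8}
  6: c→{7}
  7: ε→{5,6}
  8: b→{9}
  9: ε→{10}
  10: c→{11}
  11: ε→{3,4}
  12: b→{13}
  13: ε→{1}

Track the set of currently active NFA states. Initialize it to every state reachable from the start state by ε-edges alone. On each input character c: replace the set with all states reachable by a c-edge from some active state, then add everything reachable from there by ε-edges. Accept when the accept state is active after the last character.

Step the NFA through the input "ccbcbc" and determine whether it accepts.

Answer: ACCEPT

Steps:
S₀ = ε-closure({0}) = {0,2,4,5,6,8,12}
'c' @ 1: {5,6,7,8}
'c' @ 2: {5,6,7,8}
'b' @ 3: {9,10}
'c' @ 4: {1,3,4,5,6,8,11}  (accept∈set)
'b' @ 5: {9,10}
'c' @ 6: {1,3,4,5,6,8,11}  (accept∈set)
final: {1,3,4,5,6,8,11}; accept 1 in set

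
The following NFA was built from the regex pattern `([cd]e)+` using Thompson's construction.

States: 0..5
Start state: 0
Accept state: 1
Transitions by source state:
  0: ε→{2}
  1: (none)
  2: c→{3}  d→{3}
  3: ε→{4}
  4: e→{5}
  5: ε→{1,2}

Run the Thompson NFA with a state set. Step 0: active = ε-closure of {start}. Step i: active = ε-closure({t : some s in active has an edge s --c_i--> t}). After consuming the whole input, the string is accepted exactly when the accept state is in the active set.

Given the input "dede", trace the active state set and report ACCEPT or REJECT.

Answer: ACCEPT

Derivation:
S₀ = ε-closure({0}) = {0,2}
'd' @ 1: {3,4}
'e' @ 2: {1,2,5}  ✓accept
'd' @ 3: {3,4}
'e' @ 4: {1,2,5}  ✓accept
final: {1,2,5}; accept 1 in set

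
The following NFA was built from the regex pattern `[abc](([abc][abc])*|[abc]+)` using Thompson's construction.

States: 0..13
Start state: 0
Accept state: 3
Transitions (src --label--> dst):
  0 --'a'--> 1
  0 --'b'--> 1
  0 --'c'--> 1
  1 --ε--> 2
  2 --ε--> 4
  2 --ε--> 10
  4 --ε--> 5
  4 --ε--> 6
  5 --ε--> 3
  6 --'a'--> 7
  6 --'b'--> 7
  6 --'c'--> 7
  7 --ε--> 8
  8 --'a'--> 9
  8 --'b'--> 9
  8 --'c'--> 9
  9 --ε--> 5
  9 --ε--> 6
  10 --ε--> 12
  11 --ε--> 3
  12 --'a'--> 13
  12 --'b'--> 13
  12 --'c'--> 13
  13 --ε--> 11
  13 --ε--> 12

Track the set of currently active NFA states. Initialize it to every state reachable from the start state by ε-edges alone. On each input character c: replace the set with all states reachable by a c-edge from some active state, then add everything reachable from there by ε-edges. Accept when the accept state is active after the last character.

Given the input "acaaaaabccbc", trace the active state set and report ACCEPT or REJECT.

S₀ = ε-closure({0}) = {0}
'a' @ 1: {1,2,3,4,5,6,10,12}  ✓accept
'c' @ 2: {3,7,8,11,12,13}  ✓accept
'a' @ 3: {3,5,6,9,11,12,13}  ✓accept
'a' @ 4: {3,7,8,11,12,13}  ✓accept
'a' @ 5: {3,5,6,9,11,12,13}  ✓accept
'a' @ 6: {3,7,8,11,12,13}  ✓accept
'a' @ 7: {3,5,6,9,11,12,13}  ✓accept
'b' @ 8: {3,7,8,11,12,13}  ✓accept
'c' @ 9: {3,5,6,9,11,12,13}  ✓accept
'c' @ 10: {3,7,8,11,12,13}  ✓accept
'b' @ 11: {3,5,6,9,11,12,13}  ✓accept
'c' @ 12: {3,7,8,11,12,13}  ✓accept
after full input: {3,7,8,11,12,13}  (accept=3 in)

Answer: ACCEPT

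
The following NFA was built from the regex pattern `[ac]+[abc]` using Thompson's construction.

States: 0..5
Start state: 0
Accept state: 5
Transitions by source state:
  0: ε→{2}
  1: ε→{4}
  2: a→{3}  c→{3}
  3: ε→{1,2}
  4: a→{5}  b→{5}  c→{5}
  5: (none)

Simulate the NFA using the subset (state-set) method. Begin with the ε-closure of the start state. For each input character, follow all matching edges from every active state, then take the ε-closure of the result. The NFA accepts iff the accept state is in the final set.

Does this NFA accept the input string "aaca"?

S₀ = ε-closure({0}) = {0,2}
'a' @ 1: {1,2,3,4}
'a' @ 2: {1,2,3,4,5}  (accept∈set)
'c' @ 3: {1,2,3,4,5}  (accept∈set)
'a' @ 4: {1,2,3,4,5}  (accept∈set)
final: {1,2,3,4,5}; accept 5 in set

Answer: ACCEPT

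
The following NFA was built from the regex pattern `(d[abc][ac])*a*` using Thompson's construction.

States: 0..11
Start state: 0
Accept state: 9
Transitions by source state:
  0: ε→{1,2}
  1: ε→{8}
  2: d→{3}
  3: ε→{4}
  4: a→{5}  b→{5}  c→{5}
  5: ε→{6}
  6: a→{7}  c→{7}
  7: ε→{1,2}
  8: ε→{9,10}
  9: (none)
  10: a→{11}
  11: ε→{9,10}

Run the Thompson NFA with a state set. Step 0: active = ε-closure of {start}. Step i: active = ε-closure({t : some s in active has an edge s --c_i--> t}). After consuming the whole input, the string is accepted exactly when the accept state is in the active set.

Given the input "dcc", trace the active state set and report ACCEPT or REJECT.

start: ε-closure({0}) = {0,1,2,8,9,10}
'd' @ 1: {3,4}
'c' @ 2: {5,6}
'c' @ 3: {1,2,7,8,9,10}  [accepting]
final: {1,2,7,8,9,10}; accept 9 in set

Answer: ACCEPT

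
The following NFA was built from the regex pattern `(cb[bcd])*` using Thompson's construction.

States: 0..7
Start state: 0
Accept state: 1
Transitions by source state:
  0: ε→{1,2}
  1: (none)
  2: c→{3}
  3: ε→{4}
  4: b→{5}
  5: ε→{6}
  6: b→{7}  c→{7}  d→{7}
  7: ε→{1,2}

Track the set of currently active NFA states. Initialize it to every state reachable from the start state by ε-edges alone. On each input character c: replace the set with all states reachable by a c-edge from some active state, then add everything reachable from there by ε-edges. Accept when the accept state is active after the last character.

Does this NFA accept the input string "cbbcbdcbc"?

start: ε-closure({0}) = {0,1,2}
'c' @ 1: {3,4}
'b' @ 2: {5,6}
'b' @ 3: {1,2,7}  (accept∈set)
'c' @ 4: {3,4}
'b' @ 5: {5,6}
'd' @ 6: {1,2,7}  (accept∈set)
'c' @ 7: {3,4}
'b' @ 8: {5,6}
'c' @ 9: {1,2,7}  (accept∈set)
after full input: {1,2,7}  (accept=1 in)

Answer: ACCEPT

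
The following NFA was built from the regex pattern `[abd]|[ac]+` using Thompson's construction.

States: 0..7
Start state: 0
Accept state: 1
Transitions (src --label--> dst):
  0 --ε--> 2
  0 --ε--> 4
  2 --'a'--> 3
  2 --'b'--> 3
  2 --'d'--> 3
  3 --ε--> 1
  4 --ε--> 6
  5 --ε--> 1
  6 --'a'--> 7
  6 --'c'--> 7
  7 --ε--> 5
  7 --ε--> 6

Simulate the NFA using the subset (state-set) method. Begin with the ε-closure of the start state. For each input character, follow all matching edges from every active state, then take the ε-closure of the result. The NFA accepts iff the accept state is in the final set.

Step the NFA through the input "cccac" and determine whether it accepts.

Answer: ACCEPT

Trace:
S₀ = ε-closure({0}) = {0,2,4,6}
'c' @ 1: {1,5,6,7}  [accepting]
'c' @ 2: {1,5,6,7}  [accepting]
'c' @ 3: {1,5,6,7}  [accepting]
'a' @ 4: {1,5,6,7}  [accepting]
'c' @ 5: {1,5,6,7}  [accepting]
after full input: {1,5,6,7}  (accept=1 in)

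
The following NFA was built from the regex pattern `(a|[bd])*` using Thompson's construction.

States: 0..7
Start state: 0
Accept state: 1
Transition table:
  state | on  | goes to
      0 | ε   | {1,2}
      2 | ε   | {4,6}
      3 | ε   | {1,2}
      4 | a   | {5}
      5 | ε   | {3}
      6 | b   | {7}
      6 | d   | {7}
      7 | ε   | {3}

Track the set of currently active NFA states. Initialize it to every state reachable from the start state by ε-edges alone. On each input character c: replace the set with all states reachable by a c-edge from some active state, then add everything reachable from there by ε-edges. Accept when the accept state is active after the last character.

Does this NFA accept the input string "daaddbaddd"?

initial (ε-close {0}): {0,1,2,4,6}
'd' @ 1: {1,2,3,4,6,7}  (accept∈set)
'a' @ 2: {1,2,3,4,5,6}  (accept∈set)
'a' @ 3: {1,2,3,4,5,6}  (accept∈set)
'd' @ 4: {1,2,3,4,6,7}  (accept∈set)
'd' @ 5: {1,2,3,4,6,7}  (accept∈set)
'b' @ 6: {1,2,3,4,6,7}  (accept∈set)
'a' @ 7: {1,2,3,4,5,6}  (accept∈set)
'd' @ 8: {1,2,3,4,6,7}  (accept∈set)
'd' @ 9: {1,2,3,4,6,7}  (accept∈set)
'd' @ 10: {1,2,3,4,6,7}  (accept∈set)
after full input: {1,2,3,4,6,7}  (accept=1 in)

Answer: ACCEPT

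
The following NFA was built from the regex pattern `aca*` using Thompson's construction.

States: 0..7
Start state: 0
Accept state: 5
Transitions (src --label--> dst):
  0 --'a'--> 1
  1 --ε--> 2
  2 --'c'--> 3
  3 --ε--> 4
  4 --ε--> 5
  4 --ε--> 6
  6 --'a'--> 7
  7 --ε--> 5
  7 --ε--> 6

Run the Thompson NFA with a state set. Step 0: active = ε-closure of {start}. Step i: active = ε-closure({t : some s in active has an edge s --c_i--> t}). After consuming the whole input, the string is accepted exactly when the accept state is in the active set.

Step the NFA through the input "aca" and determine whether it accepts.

Answer: ACCEPT

Steps:
initial (ε-close {0}): {0}
'a' @ 1: {1,2}
'c' @ 2: {3,4,5,6}  ✓accept
'a' @ 3: {5,6,7}  ✓accept
end set {5,6,7} — state 5 in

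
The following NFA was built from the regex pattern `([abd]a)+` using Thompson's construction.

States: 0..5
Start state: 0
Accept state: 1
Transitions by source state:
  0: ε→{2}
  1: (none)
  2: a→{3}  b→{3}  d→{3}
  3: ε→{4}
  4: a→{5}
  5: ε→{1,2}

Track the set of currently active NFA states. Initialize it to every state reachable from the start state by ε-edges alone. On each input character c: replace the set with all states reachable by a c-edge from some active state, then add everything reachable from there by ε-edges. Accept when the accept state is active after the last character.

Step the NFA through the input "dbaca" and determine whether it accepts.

start: ε-closure({0}) = {0,2}
'd' @ 1: {3,4}
'b' @ 2: {}  — no active states
rest 'aca' ignored (set empty)
after full input: {}  (accept=1 not in)

Answer: REJECT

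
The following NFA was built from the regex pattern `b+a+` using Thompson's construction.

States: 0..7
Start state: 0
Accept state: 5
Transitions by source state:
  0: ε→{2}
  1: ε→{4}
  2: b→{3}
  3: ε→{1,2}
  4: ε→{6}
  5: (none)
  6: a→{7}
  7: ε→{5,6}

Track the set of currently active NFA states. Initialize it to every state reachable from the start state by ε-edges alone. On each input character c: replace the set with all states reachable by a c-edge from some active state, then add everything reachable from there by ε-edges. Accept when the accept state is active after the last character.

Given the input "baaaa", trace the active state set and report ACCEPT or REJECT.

Answer: ACCEPT

Derivation:
start: ε-closure({0}) = {0,2}
'b' @ 1: {1,2,3,4,6}
'a' @ 2: {5,6,7}  (accept∈set)
'a' @ 3: {5,6,7}  (accept∈set)
'a' @ 4: {5,6,7}  (accept∈set)
'a' @ 5: {5,6,7}  (accept∈set)
end set {5,6,7} — state 5 in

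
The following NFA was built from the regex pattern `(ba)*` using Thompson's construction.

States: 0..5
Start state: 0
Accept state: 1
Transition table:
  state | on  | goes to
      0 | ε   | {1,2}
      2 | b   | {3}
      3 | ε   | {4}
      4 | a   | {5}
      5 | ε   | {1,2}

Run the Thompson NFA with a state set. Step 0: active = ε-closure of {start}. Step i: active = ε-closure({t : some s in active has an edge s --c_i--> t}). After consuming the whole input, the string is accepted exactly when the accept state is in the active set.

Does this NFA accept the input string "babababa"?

start: ε-closure({0}) = {0,1,2}
'b' @ 1: {3,4}
'a' @ 2: {1,2,5}  ✓accept
'b' @ 3: {3,4}
'a' @ 4: {1,2,5}  ✓accept
'b' @ 5: {3,4}
'a' @ 6: {1,2,5}  ✓accept
'b' @ 7: {3,4}
'a' @ 8: {1,2,5}  ✓accept
end set {1,2,5} — state 1 in

Answer: ACCEPT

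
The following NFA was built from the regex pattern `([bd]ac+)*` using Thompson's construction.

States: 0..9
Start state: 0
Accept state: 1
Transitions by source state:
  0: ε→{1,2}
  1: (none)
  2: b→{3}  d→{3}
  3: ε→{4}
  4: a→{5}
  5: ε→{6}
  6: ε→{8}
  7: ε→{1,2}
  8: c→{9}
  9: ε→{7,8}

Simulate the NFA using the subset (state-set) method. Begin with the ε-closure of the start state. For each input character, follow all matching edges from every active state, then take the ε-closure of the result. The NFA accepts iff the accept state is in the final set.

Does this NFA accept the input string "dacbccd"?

start: ε-closure({0}) = {0,1,2}
'd' @ 1: {3,4}
'a' @ 2: {5,6,8}
'c' @ 3: {1,2,7,8,9}  [accepting]
'b' @ 4: {3,4}
'c' @ 5: {}  — state set empty
rest 'cd' ignored (set empty)
after full input: {}  (accept=1 not in)

Answer: REJECT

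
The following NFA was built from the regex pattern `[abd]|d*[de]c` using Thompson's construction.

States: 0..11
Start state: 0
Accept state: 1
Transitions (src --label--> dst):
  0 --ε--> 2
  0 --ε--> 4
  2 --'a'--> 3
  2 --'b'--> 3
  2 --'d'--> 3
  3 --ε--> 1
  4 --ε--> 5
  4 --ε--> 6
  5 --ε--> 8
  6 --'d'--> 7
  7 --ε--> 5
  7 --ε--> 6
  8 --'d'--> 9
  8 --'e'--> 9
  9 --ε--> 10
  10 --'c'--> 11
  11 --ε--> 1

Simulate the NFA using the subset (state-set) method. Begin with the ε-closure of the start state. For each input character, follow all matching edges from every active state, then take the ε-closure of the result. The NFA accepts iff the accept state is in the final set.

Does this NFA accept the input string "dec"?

S₀ = ε-closure({0}) = {0,2,4,5,6,8}
'd' @ 1: {1,3,5,6,7,8,9,10}  (accept∈set)
'e' @ 2: {9,10}
'c' @ 3: {1,11}  (accept∈set)
after full input: {1,11}  (accept=1 in)

Answer: ACCEPT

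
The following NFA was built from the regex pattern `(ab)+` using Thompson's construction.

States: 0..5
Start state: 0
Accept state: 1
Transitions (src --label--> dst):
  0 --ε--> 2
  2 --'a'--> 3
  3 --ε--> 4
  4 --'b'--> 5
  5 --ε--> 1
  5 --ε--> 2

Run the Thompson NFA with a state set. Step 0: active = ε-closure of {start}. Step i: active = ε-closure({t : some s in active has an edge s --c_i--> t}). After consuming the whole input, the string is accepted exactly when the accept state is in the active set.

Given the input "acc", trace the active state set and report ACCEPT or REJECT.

start: ε-closure({0}) = {0,2}
'a' @ 1: {3,4}
'c' @ 2: {}  — dead — no transitions
rest 'c' ignored (set empty)
after full input: {}  (accept=1 not in)

Answer: REJECT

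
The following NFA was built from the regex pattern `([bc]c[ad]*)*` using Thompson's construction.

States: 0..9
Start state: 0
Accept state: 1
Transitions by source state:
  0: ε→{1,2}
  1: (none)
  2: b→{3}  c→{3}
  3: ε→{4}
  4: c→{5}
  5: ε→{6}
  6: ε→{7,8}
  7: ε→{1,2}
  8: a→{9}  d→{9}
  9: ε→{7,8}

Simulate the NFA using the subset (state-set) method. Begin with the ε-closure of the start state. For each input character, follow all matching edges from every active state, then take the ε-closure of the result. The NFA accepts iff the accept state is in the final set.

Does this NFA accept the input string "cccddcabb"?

Answer: REJECT

Trace:
initial (ε-close {0}): {0,1,2}
'c' @ 1: {3,4}
'c' @ 2: {1,2,5,6,7,8}  [accepting]
'c' @ 3: {3,4}
'd' @ 4: {}  — no active states
rest 'dcabb' ignored (set empty)
after full input: {}  (accept=1 not in)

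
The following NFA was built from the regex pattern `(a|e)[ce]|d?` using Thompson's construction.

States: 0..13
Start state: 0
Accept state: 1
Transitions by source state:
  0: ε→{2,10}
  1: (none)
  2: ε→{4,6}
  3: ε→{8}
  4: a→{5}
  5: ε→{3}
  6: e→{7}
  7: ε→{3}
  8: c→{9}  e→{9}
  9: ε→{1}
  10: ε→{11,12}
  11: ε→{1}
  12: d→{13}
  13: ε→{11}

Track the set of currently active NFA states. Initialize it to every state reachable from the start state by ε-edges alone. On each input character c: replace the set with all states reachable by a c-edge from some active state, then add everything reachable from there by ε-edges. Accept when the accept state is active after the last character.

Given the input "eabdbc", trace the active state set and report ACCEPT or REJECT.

initial (ε-close {0}): {0,1,2,4,6,10,11,12}
'e' @ 1: {3,7,8}
'a' @ 2: {}  — dead — no transitions
rest 'bdbc' ignored (set empty)
after full input: {}  (accept=1 not in)

Answer: REJECT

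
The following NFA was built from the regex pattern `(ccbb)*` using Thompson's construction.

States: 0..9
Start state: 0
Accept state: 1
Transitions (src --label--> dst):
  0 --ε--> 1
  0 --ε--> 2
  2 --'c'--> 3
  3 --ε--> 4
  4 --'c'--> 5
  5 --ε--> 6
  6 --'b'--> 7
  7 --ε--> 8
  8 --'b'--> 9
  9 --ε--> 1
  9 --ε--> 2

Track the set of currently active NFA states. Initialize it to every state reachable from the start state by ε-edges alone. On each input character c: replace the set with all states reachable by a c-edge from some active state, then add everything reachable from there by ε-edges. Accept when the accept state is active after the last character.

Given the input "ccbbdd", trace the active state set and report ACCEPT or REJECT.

S₀ = ε-closure({0}) = {0,1,2}
'c' @ 1: {3,4}
'c' @ 2: {5,6}
'b' @ 3: {7,8}
'b' @ 4: {1,2,9}  ✓accept
'd' @ 5: {}  — dead — no transitions
rest 'd' ignored (set empty)
end set {} — state 1 not in

Answer: REJECT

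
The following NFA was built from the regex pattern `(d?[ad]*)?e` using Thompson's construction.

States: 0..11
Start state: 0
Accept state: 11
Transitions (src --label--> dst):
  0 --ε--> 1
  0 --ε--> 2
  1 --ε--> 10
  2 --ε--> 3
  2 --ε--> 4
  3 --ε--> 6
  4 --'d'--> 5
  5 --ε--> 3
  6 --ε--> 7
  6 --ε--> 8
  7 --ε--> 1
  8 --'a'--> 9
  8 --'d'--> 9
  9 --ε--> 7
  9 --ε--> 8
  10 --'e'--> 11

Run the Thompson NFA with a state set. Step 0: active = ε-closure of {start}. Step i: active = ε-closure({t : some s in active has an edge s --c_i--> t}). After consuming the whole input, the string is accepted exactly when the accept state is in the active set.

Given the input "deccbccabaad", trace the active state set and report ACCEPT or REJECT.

Answer: REJECT

Steps:
initial (ε-close {0}): {0,1,2,3,4,6,7,8,10}
'd' @ 1: {1,3,5,6,7,8,9,10}
'e' @ 2: {11}  ✓accept
'c' @ 3: {}  — dead — no transitions
rest 'cbccabaad' ignored (set empty)
end set {} — state 11 not in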